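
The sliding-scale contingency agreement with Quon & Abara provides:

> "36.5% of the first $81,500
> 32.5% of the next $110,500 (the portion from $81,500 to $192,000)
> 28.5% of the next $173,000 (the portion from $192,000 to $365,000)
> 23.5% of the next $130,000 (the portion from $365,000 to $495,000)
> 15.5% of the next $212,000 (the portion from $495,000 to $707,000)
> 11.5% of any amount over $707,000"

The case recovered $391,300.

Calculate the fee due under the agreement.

First $81,500 at 36.5% = $29,747.50
Next $110,500 at 32.5% = $35,912.50
Next $173,000 at 28.5% = $49,305.00
Remaining $26,300 at 23.5% = $6,180.50
Fee: $29,747.50 + $35,912.50 + $49,305.00 + $6,180.50 = $121,145.50

$121,145.50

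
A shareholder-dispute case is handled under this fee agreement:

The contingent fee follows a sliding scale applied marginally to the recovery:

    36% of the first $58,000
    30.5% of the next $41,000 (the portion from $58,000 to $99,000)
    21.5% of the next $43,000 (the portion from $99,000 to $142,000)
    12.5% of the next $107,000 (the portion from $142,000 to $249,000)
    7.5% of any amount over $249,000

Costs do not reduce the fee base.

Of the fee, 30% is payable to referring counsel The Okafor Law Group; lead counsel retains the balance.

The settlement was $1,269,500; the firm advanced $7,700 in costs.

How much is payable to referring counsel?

$39,762.75

Fee base is the gross recovery, $1,269,500; costs are reimbursed separately.
First $58,000 at 36% = $20,880.00
Next $41,000 at 30.5% = $12,505.00
Next $43,000 at 21.5% = $9,245.00
Next $107,000 at 12.5% = $13,375.00
Remaining $1,020,500 at 7.5% = $76,537.50
Fee: $20,880.00 + $12,505.00 + $9,245.00 + $13,375.00 + $76,537.50 = $132,542.50
Referral share: 30% of $132,542.50 = $39,762.75; lead counsel retains $132,542.50 − $39,762.75 = $92,779.75.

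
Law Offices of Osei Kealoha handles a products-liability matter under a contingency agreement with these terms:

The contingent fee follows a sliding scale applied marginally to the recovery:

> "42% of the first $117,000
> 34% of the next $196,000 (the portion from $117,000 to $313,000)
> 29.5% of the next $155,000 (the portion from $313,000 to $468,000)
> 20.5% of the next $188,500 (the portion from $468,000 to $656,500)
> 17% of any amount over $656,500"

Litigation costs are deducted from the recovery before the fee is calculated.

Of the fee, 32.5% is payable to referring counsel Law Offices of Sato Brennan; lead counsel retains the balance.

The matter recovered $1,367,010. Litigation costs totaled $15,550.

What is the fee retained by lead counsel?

Fee base (net of costs): $1,367,010 − $15,550 = $1,351,460
First $117,000 at 42% = $49,140.00
Next $196,000 at 34% = $66,640.00
Next $155,000 at 29.5% = $45,725.00
Next $188,500 at 20.5% = $38,642.50
Remaining $694,960 at 17% = $118,143.20
Fee: $49,140.00 + $66,640.00 + $45,725.00 + $38,642.50 + $118,143.20 = $318,290.70
Referral share: 32.5% of $318,290.70 = $103,444.48; lead counsel retains $318,290.70 − $103,444.48 = $214,846.22.

$214,846.22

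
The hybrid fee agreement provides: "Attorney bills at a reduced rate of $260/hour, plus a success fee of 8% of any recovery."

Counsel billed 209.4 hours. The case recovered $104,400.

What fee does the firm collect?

Hourly: 209.4 × $260 = $54,444.00
Success fee: 8% of $104,400 = $8,352.00
Total: $54,444.00 + $8,352.00 = $62,796.00

$62,796.00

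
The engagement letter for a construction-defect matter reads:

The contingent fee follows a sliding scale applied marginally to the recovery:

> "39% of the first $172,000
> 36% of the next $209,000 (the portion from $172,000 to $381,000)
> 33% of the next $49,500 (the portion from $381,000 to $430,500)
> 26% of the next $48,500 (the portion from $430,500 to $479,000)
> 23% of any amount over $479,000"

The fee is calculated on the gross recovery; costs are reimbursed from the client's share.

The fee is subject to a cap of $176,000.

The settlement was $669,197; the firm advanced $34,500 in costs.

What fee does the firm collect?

$176,000.00

Fee base is the gross recovery, $669,197; costs are reimbursed separately.
First $172,000 at 39% = $67,080.00
Next $209,000 at 36% = $75,240.00
Next $49,500 at 33% = $16,335.00
Next $48,500 at 26% = $12,610.00
Remaining $190,197 at 23% = $43,745.31
Fee: $67,080.00 + $75,240.00 + $16,335.00 + $12,610.00 + $43,745.31 = $215,010.31
$215,010.31 exceeds the $176,000 cap, so the fee is capped at $176,000.00.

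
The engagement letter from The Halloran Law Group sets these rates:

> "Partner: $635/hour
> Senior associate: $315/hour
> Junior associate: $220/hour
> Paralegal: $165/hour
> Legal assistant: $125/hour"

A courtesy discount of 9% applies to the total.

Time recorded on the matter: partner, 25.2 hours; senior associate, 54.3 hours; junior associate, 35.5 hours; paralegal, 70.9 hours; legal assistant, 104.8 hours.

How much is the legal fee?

Partner: 25.2 × $635 = $16,002.00
Senior associate: 54.3 × $315 = $17,104.50
Junior associate: 35.5 × $220 = $7,810.00
Paralegal: 70.9 × $165 = $11,698.50
Legal assistant: 104.8 × $125 = $13,100.00
Subtotal: $65,715.00
Less 9% discount: −$5,914.35
Total: $65,715.00 − $5,914.35 = $59,800.65

$59,800.65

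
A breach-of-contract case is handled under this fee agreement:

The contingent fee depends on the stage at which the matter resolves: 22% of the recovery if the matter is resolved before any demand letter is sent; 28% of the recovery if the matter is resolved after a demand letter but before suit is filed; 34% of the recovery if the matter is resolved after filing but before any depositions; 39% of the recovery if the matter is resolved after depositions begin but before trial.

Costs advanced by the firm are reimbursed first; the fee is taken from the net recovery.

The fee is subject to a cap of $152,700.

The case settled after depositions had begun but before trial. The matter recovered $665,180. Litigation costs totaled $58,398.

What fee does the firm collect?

$152,700.00

Fee base (net of costs): $665,180 − $58,398 = $606,782
The matter settled after depositions had begun but before trial, so the 39% rate applies.
$606,782 × 39% = $236,644.98
$236,644.98 exceeds the $152,700 cap, so the fee is capped at $152,700.00.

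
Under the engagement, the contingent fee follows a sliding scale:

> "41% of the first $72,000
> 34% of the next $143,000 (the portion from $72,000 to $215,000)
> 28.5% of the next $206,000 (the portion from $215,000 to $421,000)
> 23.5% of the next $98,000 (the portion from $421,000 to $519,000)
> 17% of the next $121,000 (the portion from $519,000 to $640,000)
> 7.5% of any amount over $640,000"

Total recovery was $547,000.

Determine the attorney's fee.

First $72,000 at 41% = $29,520.00
Next $143,000 at 34% = $48,620.00
Next $206,000 at 28.5% = $58,710.00
Next $98,000 at 23.5% = $23,030.00
Remaining $28,000 at 17% = $4,760.00
Fee: $29,520.00 + $48,620.00 + $58,710.00 + $23,030.00 + $4,760.00 = $164,640.00

$164,640.00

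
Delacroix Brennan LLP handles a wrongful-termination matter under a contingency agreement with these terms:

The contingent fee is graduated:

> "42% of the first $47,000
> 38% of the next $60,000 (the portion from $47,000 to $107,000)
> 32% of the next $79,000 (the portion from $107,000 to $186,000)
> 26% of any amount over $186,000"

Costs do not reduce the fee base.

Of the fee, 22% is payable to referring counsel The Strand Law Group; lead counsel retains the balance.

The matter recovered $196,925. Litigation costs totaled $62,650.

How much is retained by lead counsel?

Fee base is the gross recovery, $196,925; costs are reimbursed separately.
First $47,000 at 42% = $19,740.00
Next $60,000 at 38% = $22,800.00
Next $79,000 at 32% = $25,280.00
Remaining $10,925 at 26% = $2,840.50
Fee: $19,740.00 + $22,800.00 + $25,280.00 + $2,840.50 = $70,660.50
Referral share: 22% of $70,660.50 = $15,545.31; lead counsel retains $70,660.50 − $15,545.31 = $55,115.19.

$55,115.19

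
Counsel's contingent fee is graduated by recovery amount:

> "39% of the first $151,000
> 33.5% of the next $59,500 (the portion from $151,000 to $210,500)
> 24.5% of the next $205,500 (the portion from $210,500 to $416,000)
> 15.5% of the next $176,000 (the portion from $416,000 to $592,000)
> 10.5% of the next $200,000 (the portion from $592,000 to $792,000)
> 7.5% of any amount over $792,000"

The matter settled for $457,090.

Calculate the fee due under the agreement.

$135,538.95

First $151,000 at 39% = $58,890.00
Next $59,500 at 33.5% = $19,932.50
Next $205,500 at 24.5% = $50,347.50
Remaining $41,090 at 15.5% = $6,368.95
Fee: $58,890.00 + $19,932.50 + $50,347.50 + $6,368.95 = $135,538.95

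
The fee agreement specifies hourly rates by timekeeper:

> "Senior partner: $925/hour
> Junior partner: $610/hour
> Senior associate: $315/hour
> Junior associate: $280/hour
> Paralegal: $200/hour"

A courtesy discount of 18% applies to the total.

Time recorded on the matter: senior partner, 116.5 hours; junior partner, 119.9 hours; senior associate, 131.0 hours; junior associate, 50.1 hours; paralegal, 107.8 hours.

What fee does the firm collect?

Senior partner: 116.5 × $925 = $107,762.50
Junior partner: 119.9 × $610 = $73,139.00
Senior associate: 131.0 × $315 = $41,265.00
Junior associate: 50.1 × $280 = $14,028.00
Paralegal: 107.8 × $200 = $21,560.00
Subtotal: $257,754.50
Less 18% discount: −$46,395.81
Total: $257,754.50 − $46,395.81 = $211,358.69

$211,358.69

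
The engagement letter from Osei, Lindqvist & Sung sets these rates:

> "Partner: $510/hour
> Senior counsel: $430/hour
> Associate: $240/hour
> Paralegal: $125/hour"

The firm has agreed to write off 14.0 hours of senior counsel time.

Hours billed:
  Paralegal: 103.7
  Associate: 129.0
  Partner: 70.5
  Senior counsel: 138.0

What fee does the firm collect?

$133,197.50

Partner: 70.5 × $510 = $35,955.00
Senior counsel: 138.0 × $430 = $59,340.00
Associate: 129.0 × $240 = $30,960.00
Paralegal: 103.7 × $125 = $12,962.50
Subtotal: $139,217.50
Write-off: 14.0 × $430 = $6,020.00
Total: $139,217.50 − $6,020.00 = $133,197.50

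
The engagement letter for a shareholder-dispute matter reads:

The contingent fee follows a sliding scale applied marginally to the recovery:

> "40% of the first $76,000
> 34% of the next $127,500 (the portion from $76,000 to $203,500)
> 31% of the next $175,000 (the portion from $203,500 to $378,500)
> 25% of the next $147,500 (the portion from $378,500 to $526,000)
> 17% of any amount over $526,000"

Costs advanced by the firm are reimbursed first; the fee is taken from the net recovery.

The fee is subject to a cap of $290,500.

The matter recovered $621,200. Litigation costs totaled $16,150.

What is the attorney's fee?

Fee base (net of costs): $621,200 − $16,150 = $605,050
First $76,000 at 40% = $30,400.00
Next $127,500 at 34% = $43,350.00
Next $175,000 at 31% = $54,250.00
Next $147,500 at 25% = $36,875.00
Remaining $79,050 at 17% = $13,438.50
Fee: $30,400.00 + $43,350.00 + $54,250.00 + $36,875.00 + $13,438.50 = $178,313.50
$178,313.50 is under the $290,500 cap.

$178,313.50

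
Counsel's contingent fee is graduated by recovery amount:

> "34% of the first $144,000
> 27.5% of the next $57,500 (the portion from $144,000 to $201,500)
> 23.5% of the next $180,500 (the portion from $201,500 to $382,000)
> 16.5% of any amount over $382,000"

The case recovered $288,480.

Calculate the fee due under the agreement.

$85,212.80

First $144,000 at 34% = $48,960.00
Next $57,500 at 27.5% = $15,812.50
Remaining $86,980 at 23.5% = $20,440.30
Fee: $48,960.00 + $15,812.50 + $20,440.30 = $85,212.80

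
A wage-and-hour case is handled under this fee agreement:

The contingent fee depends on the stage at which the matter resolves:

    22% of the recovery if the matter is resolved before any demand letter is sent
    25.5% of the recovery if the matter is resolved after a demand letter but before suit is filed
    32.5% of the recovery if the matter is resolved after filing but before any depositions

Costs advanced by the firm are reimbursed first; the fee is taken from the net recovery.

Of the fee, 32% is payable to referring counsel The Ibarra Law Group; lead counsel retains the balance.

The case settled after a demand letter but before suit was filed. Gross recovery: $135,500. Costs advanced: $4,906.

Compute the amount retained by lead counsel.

$22,645.00

Fee base (net of costs): $135,500 − $4,906 = $130,594
The matter settled after a demand letter but before suit was filed, so the 25.5% rate applies.
$130,594 × 25.5% = $33,301.47
Referral share: 32% of $33,301.47 = $10,656.47; lead counsel retains $33,301.47 − $10,656.47 = $22,645.00.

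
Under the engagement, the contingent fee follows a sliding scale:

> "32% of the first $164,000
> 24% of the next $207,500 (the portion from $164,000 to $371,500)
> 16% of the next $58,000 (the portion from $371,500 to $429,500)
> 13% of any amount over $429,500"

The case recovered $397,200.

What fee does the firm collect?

$106,392.00

First $164,000 at 32% = $52,480.00
Next $207,500 at 24% = $49,800.00
Remaining $25,700 at 16% = $4,112.00
Fee: $52,480.00 + $49,800.00 + $4,112.00 = $106,392.00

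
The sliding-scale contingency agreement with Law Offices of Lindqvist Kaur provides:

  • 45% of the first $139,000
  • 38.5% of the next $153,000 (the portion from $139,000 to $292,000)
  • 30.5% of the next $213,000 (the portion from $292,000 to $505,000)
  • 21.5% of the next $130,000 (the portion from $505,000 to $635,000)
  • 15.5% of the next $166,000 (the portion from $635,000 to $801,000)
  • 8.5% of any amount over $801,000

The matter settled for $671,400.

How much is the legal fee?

$220,012.00

First $139,000 at 45% = $62,550.00
Next $153,000 at 38.5% = $58,905.00
Next $213,000 at 30.5% = $64,965.00
Next $130,000 at 21.5% = $27,950.00
Remaining $36,400 at 15.5% = $5,642.00
Fee: $62,550.00 + $58,905.00 + $64,965.00 + $27,950.00 + $5,642.00 = $220,012.00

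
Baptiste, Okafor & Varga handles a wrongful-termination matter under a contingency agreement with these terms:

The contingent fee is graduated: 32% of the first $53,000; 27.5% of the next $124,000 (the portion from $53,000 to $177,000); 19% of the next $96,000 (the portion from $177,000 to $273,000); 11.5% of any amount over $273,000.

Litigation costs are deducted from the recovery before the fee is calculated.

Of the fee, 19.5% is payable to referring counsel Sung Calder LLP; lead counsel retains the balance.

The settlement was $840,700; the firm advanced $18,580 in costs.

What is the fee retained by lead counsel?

$106,621.28

Fee base (net of costs): $840,700 − $18,580 = $822,120
First $53,000 at 32% = $16,960.00
Next $124,000 at 27.5% = $34,100.00
Next $96,000 at 19% = $18,240.00
Remaining $549,120 at 11.5% = $63,148.80
Fee: $16,960.00 + $34,100.00 + $18,240.00 + $63,148.80 = $132,448.80
Referral share: 19.5% of $132,448.80 = $25,827.52; lead counsel retains $132,448.80 − $25,827.52 = $106,621.28.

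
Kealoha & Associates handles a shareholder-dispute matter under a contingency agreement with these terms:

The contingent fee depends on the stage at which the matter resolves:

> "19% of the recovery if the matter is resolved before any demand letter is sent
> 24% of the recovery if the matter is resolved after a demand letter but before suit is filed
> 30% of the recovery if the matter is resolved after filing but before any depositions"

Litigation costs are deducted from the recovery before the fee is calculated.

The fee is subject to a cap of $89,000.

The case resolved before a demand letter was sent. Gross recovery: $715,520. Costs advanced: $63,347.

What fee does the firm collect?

$89,000.00

Fee base (net of costs): $715,520 − $63,347 = $652,173
The matter resolved before a demand letter was sent, so the 19% rate applies.
$652,173 × 19% = $123,912.87
$123,912.87 exceeds the $89,000 cap, so the fee is capped at $89,000.00.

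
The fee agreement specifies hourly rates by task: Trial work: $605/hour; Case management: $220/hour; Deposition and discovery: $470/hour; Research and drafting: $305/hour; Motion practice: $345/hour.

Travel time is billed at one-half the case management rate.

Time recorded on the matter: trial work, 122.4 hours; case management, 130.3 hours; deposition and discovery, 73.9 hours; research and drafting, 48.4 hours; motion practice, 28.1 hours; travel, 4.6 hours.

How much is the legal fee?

Trial work: 122.4 × $605 = $74,052.00
Case management: 130.3 × $220 = $28,666.00
Deposition and discovery: 73.9 × $470 = $34,733.00
Research and drafting: 48.4 × $305 = $14,762.00
Motion practice: 28.1 × $345 = $9,694.50
Subtotal: $74,052.00 + $28,666.00 + $34,733.00 + $14,762.00 + $9,694.50 = $161,907.50
Travel: 4.6 × ($220 ÷ 2) = 4.6 × $110.00 = $506.00
Total: $161,907.50 + $506.00 = $162,413.50

$162,413.50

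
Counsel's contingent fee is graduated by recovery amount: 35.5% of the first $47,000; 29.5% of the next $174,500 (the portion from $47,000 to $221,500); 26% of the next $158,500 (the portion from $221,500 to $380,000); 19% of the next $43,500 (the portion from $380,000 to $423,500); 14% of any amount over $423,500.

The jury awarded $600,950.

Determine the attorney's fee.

$142,480.50

First $47,000 at 35.5% = $16,685.00
Next $174,500 at 29.5% = $51,477.50
Next $158,500 at 26% = $41,210.00
Next $43,500 at 19% = $8,265.00
Remaining $177,450 at 14% = $24,843.00
Fee: $16,685.00 + $51,477.50 + $41,210.00 + $8,265.00 + $24,843.00 = $142,480.50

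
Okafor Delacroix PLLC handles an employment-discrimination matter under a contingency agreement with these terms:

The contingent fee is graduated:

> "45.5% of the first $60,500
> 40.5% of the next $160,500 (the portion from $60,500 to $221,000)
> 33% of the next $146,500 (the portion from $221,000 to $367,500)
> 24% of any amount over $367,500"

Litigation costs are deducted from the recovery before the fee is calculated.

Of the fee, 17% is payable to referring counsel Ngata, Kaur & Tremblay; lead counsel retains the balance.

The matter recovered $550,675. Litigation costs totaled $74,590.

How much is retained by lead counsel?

$138,556.38

Fee base (net of costs): $550,675 − $74,590 = $476,085
First $60,500 at 45.5% = $27,527.50
Next $160,500 at 40.5% = $65,002.50
Next $146,500 at 33% = $48,345.00
Remaining $108,585 at 24% = $26,060.40
Fee: $27,527.50 + $65,002.50 + $48,345.00 + $26,060.40 = $166,935.40
Referral share: 17% of $166,935.40 = $28,379.02; lead counsel retains $166,935.40 − $28,379.02 = $138,556.38.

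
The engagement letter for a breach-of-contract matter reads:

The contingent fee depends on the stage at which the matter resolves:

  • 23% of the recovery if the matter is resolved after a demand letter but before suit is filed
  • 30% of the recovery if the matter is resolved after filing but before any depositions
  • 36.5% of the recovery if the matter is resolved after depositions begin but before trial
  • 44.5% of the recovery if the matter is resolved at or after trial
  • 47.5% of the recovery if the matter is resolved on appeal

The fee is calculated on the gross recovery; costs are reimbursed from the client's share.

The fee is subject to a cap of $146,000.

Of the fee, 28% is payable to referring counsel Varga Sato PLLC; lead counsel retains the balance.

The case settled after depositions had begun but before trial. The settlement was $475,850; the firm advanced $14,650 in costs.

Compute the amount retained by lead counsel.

$105,120.00

Fee base is the gross recovery, $475,850; costs are reimbursed separately.
The matter settled after depositions had begun but before trial, so the 36.5% rate applies.
$475,850 × 36.5% = $173,685.25
$173,685.25 exceeds the $146,000 cap, so the fee is capped at $146,000.00.
Referral share: 28% of $146,000.00 = $40,880.00; lead counsel retains $146,000.00 − $40,880.00 = $105,120.00.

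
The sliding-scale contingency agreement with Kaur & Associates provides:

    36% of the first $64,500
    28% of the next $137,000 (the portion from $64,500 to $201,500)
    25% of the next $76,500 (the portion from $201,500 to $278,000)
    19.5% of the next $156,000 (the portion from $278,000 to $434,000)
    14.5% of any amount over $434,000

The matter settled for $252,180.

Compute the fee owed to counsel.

First $64,500 at 36% = $23,220.00
Next $137,000 at 28% = $38,360.00
Remaining $50,680 at 25% = $12,670.00
Fee: $23,220.00 + $38,360.00 + $12,670.00 = $74,250.00

$74,250.00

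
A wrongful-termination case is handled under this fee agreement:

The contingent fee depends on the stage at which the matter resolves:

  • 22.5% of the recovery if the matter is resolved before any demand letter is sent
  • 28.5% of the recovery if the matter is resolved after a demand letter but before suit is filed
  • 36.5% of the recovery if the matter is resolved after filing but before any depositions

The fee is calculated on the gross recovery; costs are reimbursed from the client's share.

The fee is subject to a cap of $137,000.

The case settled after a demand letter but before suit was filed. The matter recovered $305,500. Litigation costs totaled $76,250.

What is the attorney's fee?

Fee base is the gross recovery, $305,500; costs are reimbursed separately.
The matter settled after a demand letter but before suit was filed, so the 28.5% rate applies.
$305,500 × 28.5% = $87,067.50
$87,067.50 is under the $137,000 cap.

$87,067.50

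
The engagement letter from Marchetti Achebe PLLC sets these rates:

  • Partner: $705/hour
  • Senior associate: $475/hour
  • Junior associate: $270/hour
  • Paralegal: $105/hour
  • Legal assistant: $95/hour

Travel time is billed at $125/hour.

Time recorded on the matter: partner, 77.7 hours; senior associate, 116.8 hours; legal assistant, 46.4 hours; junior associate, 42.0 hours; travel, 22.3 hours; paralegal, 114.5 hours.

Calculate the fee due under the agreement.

Partner: 77.7 × $705 = $54,778.50
Senior associate: 116.8 × $475 = $55,480.00
Junior associate: 42.0 × $270 = $11,340.00
Paralegal: 114.5 × $105 = $12,022.50
Legal assistant: 46.4 × $95 = $4,408.00
Subtotal: $54,778.50 + $55,480.00 + $11,340.00 + $12,022.50 + $4,408.00 = $138,029.00
Travel: 22.3 × $125 = $2,787.50
Total: $138,029.00 + $2,787.50 = $140,816.50

$140,816.50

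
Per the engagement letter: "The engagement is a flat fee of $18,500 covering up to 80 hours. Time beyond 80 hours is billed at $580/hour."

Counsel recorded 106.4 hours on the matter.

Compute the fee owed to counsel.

Flat fee: $18,500.00
Excess hours: 106.4 − 80 = 26.4
Overrun: 26.4 × $580 = $15,312.00
Total: $18,500.00 + $15,312.00 = $33,812.00

$33,812.00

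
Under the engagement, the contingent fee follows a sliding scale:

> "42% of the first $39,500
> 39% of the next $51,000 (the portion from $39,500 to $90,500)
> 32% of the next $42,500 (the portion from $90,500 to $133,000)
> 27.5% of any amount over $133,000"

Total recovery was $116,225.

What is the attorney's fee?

$44,712.00

First $39,500 at 42% = $16,590.00
Next $51,000 at 39% = $19,890.00
Remaining $25,725 at 32% = $8,232.00
Fee: $16,590.00 + $19,890.00 + $8,232.00 = $44,712.00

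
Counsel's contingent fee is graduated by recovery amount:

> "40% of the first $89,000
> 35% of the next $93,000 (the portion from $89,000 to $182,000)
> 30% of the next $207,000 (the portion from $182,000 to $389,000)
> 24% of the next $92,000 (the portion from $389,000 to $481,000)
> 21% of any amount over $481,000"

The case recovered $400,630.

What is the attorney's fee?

$133,041.20

First $89,000 at 40% = $35,600.00
Next $93,000 at 35% = $32,550.00
Next $207,000 at 30% = $62,100.00
Remaining $11,630 at 24% = $2,791.20
Fee: $35,600.00 + $32,550.00 + $62,100.00 + $2,791.20 = $133,041.20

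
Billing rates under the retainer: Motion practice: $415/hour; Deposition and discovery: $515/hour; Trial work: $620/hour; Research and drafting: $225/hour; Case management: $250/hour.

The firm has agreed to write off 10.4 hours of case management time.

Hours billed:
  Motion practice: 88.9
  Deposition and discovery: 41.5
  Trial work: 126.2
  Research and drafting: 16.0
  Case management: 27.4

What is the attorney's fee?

$144,360.00

Motion practice: 88.9 × $415 = $36,893.50
Deposition and discovery: 41.5 × $515 = $21,372.50
Trial work: 126.2 × $620 = $78,244.00
Research and drafting: 16.0 × $225 = $3,600.00
Case management: 27.4 × $250 = $6,850.00
Subtotal: $146,960.00
Write-off: 10.4 × $250 = $2,600.00
Total: $146,960.00 − $2,600.00 = $144,360.00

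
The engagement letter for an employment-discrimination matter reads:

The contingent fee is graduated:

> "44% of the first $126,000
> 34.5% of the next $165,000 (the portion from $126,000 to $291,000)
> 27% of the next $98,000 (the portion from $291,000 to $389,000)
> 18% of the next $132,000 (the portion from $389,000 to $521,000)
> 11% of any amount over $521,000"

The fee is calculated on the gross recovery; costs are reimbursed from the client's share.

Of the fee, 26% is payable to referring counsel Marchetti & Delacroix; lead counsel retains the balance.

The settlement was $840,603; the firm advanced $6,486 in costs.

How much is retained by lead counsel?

$146,328.58

Fee base is the gross recovery, $840,603; costs are reimbursed separately.
First $126,000 at 44% = $55,440.00
Next $165,000 at 34.5% = $56,925.00
Next $98,000 at 27% = $26,460.00
Next $132,000 at 18% = $23,760.00
Remaining $319,603 at 11% = $35,156.33
Fee: $55,440.00 + $56,925.00 + $26,460.00 + $23,760.00 + $35,156.33 = $197,741.33
Referral share: 26% of $197,741.33 = $51,412.75; lead counsel retains $197,741.33 − $51,412.75 = $146,328.58.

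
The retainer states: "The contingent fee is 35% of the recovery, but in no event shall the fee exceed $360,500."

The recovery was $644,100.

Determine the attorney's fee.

$225,435.00

35% of $644,100 = $225,435.00
That is under the $360,500 cap.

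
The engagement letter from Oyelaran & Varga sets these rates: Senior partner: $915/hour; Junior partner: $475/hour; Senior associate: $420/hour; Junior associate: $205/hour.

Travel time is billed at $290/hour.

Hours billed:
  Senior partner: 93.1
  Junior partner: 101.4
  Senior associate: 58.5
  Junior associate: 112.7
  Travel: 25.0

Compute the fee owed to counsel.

$188,275.00

Senior partner: 93.1 × $915 = $85,186.50
Junior partner: 101.4 × $475 = $48,165.00
Senior associate: 58.5 × $420 = $24,570.00
Junior associate: 112.7 × $205 = $23,103.50
Subtotal: $85,186.50 + $48,165.00 + $24,570.00 + $23,103.50 = $181,025.00
Travel: 25.0 × $290 = $7,250.00
Total: $181,025.00 + $7,250.00 = $188,275.00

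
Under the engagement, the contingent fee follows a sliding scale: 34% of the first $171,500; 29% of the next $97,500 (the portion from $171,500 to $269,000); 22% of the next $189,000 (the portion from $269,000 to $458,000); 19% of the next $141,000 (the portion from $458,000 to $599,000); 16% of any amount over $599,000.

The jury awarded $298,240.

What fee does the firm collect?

$93,017.80

First $171,500 at 34% = $58,310.00
Next $97,500 at 29% = $28,275.00
Remaining $29,240 at 22% = $6,432.80
Fee: $58,310.00 + $28,275.00 + $6,432.80 = $93,017.80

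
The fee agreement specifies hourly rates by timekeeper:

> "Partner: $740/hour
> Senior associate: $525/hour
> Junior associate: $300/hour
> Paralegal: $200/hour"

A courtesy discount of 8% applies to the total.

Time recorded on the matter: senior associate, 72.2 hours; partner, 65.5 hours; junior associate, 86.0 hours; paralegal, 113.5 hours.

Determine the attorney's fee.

Partner: 65.5 × $740 = $48,470.00
Senior associate: 72.2 × $525 = $37,905.00
Junior associate: 86.0 × $300 = $25,800.00
Paralegal: 113.5 × $200 = $22,700.00
Subtotal: $134,875.00
Less 8% discount: −$10,790.00
Total: $134,875.00 − $10,790.00 = $124,085.00

$124,085.00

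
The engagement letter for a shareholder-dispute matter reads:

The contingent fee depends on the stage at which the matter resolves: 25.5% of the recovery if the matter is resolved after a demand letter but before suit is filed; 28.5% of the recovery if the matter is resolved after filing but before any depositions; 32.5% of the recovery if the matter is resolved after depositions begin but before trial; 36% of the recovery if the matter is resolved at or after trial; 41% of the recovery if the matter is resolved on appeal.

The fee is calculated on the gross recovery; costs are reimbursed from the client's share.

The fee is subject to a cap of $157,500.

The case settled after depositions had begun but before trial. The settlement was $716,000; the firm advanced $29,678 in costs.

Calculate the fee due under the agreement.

$157,500.00

Fee base is the gross recovery, $716,000; costs are reimbursed separately.
The matter settled after depositions had begun but before trial, so the 32.5% rate applies.
$716,000 × 32.5% = $232,700.00
$232,700.00 exceeds the $157,500 cap, so the fee is capped at $157,500.00.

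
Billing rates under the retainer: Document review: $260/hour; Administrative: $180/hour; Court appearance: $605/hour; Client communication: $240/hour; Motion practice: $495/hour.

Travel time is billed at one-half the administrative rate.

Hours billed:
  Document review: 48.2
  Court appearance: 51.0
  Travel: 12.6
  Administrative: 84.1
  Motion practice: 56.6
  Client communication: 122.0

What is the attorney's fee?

Document review: 48.2 × $260 = $12,532.00
Administrative: 84.1 × $180 = $15,138.00
Court appearance: 51.0 × $605 = $30,855.00
Client communication: 122.0 × $240 = $29,280.00
Motion practice: 56.6 × $495 = $28,017.00
Subtotal: $12,532.00 + $15,138.00 + $30,855.00 + $29,280.00 + $28,017.00 = $115,822.00
Travel: 12.6 × ($180 ÷ 2) = 12.6 × $90.00 = $1,134.00
Total: $115,822.00 + $1,134.00 = $116,956.00

$116,956.00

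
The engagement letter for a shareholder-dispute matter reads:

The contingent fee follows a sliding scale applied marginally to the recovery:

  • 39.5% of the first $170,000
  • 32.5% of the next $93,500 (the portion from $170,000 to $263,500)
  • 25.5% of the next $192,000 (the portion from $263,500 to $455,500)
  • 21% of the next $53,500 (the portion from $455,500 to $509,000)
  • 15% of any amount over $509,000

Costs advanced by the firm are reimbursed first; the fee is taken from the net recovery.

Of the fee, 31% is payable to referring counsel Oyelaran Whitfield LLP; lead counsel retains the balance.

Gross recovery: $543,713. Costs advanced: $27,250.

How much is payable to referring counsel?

Fee base (net of costs): $543,713 − $27,250 = $516,463
First $170,000 at 39.5% = $67,150.00
Next $93,500 at 32.5% = $30,387.50
Next $192,000 at 25.5% = $48,960.00
Next $53,500 at 21% = $11,235.00
Remaining $7,463 at 15% = $1,119.45
Fee: $67,150.00 + $30,387.50 + $48,960.00 + $11,235.00 + $1,119.45 = $158,851.95
Referral share: 31% of $158,851.95 = $49,244.10; lead counsel retains $158,851.95 − $49,244.10 = $109,607.85.

$49,244.10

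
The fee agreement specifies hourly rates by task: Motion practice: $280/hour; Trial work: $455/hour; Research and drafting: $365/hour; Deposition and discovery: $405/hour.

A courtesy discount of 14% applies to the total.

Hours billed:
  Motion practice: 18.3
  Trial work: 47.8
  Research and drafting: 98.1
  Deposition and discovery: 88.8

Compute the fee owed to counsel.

$84,833.41

Motion practice: 18.3 × $280 = $5,124.00
Trial work: 47.8 × $455 = $21,749.00
Research and drafting: 98.1 × $365 = $35,806.50
Deposition and discovery: 88.8 × $405 = $35,964.00
Subtotal: $98,643.50
Less 14% discount: −$13,810.09
Total: $98,643.50 − $13,810.09 = $84,833.41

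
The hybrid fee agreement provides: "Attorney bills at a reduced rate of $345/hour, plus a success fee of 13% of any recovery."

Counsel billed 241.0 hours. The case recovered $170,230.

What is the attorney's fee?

Hourly: 241.0 × $345 = $83,145.00
Success fee: 13% of $170,230 = $22,129.90
Total: $83,145.00 + $22,129.90 = $105,274.90

$105,274.90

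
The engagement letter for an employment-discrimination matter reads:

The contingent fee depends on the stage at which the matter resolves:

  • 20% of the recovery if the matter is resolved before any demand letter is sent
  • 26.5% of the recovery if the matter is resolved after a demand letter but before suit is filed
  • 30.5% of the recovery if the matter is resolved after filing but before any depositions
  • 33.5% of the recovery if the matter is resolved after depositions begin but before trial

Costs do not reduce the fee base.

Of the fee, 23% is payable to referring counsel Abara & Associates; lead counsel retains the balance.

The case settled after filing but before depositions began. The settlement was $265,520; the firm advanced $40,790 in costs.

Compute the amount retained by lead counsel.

Fee base is the gross recovery, $265,520; costs are reimbursed separately.
The matter settled after filing but before depositions began, so the 30.5% rate applies.
$265,520 × 30.5% = $80,983.60
Referral share: 23% of $80,983.60 = $18,626.23; lead counsel retains $80,983.60 − $18,626.23 = $62,357.37.

$62,357.37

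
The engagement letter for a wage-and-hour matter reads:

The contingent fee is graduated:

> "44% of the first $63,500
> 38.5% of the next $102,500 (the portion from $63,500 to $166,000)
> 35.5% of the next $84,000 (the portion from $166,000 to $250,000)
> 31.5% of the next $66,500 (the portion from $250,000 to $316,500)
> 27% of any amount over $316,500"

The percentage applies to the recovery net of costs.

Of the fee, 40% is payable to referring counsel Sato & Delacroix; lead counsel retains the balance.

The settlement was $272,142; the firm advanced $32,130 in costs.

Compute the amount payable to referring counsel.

Fee base (net of costs): $272,142 − $32,130 = $240,012
First $63,500 at 44% = $27,940.00
Next $102,500 at 38.5% = $39,462.50
Remaining $74,012 at 35.5% = $26,274.26
Fee: $27,940.00 + $39,462.50 + $26,274.26 = $93,676.76
Referral share: 40% of $93,676.76 = $37,470.70; lead counsel retains $93,676.76 − $37,470.70 = $56,206.06.

$37,470.70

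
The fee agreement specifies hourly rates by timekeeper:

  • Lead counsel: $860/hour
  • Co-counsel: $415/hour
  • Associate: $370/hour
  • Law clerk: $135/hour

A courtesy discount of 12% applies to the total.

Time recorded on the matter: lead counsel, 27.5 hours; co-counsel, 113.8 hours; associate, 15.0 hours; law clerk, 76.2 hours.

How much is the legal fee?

$76,308.32

Lead counsel: 27.5 × $860 = $23,650.00
Co-counsel: 113.8 × $415 = $47,227.00
Associate: 15.0 × $370 = $5,550.00
Law clerk: 76.2 × $135 = $10,287.00
Subtotal: $86,714.00
Less 12% discount: −$10,405.68
Total: $86,714.00 − $10,405.68 = $76,308.32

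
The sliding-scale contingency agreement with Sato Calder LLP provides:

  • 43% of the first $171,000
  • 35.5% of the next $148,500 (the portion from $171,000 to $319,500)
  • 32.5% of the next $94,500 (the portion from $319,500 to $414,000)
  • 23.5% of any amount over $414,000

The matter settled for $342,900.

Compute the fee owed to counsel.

First $171,000 at 43% = $73,530.00
Next $148,500 at 35.5% = $52,717.50
Remaining $23,400 at 32.5% = $7,605.00
Fee: $73,530.00 + $52,717.50 + $7,605.00 = $133,852.50

$133,852.50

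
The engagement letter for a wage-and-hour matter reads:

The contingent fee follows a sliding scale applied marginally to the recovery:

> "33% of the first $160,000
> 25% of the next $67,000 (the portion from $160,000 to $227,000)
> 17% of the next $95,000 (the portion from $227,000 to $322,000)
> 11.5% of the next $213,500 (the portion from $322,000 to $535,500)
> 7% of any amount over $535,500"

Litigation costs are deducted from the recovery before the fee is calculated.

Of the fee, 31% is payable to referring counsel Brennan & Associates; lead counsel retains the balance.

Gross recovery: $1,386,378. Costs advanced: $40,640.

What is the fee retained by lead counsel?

$115,208.72

Fee base (net of costs): $1,386,378 − $40,640 = $1,345,738
First $160,000 at 33% = $52,800.00
Next $67,000 at 25% = $16,750.00
Next $95,000 at 17% = $16,150.00
Next $213,500 at 11.5% = $24,552.50
Remaining $810,238 at 7% = $56,716.66
Fee: $52,800.00 + $16,750.00 + $16,150.00 + $24,552.50 + $56,716.66 = $166,969.16
Referral share: 31% of $166,969.16 = $51,760.44; lead counsel retains $166,969.16 − $51,760.44 = $115,208.72.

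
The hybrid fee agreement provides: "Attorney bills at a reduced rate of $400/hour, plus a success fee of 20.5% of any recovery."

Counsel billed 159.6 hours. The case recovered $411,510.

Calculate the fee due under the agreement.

Hourly: 159.6 × $400 = $63,840.00
Success fee: 20.5% of $411,510 = $84,359.55
Total: $63,840.00 + $84,359.55 = $148,199.55

$148,199.55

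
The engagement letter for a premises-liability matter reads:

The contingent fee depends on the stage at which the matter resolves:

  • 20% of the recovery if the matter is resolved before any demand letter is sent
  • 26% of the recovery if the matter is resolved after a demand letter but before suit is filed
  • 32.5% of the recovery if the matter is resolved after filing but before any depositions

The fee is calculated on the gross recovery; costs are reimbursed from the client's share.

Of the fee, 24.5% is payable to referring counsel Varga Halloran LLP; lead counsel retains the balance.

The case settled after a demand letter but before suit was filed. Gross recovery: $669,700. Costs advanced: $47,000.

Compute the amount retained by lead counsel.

Fee base is the gross recovery, $669,700; costs are reimbursed separately.
The matter settled after a demand letter but before suit was filed, so the 26% rate applies.
$669,700 × 26% = $174,122.00
Referral share: 24.5% of $174,122.00 = $42,659.89; lead counsel retains $174,122.00 − $42,659.89 = $131,462.11.

$131,462.11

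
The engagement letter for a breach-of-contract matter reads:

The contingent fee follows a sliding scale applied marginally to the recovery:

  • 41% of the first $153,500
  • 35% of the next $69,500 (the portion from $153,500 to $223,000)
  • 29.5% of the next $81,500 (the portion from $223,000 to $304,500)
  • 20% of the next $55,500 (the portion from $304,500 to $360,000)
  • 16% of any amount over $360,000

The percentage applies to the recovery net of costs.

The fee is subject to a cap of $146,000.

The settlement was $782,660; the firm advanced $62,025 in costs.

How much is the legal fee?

Fee base (net of costs): $782,660 − $62,025 = $720,635
First $153,500 at 41% = $62,935.00
Next $69,500 at 35% = $24,325.00
Next $81,500 at 29.5% = $24,042.50
Next $55,500 at 20% = $11,100.00
Remaining $360,635 at 16% = $57,701.60
Fee: $62,935.00 + $24,325.00 + $24,042.50 + $11,100.00 + $57,701.60 = $180,104.10
$180,104.10 exceeds the $146,000 cap, so the fee is capped at $146,000.00.

$146,000.00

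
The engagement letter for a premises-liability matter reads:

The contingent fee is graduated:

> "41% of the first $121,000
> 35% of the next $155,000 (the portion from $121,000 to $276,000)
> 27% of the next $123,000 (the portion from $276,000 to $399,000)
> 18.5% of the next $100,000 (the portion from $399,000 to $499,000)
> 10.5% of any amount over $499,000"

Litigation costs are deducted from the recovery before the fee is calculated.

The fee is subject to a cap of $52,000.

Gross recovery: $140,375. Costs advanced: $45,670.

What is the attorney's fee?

$38,829.05

Fee base (net of costs): $140,375 − $45,670 = $94,705
First $94,705 at 41% = $38,829.05
$38,829.05 is under the $52,000 cap.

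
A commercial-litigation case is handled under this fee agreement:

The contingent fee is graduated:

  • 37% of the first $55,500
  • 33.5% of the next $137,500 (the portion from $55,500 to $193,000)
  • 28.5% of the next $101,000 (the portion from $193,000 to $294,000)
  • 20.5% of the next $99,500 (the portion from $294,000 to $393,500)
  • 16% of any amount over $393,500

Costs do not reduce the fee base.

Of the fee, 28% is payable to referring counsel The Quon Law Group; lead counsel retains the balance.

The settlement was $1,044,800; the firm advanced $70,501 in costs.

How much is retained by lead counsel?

Fee base is the gross recovery, $1,044,800; costs are reimbursed separately.
First $55,500 at 37% = $20,535.00
Next $137,500 at 33.5% = $46,062.50
Next $101,000 at 28.5% = $28,785.00
Next $99,500 at 20.5% = $20,397.50
Remaining $651,300 at 16% = $104,208.00
Fee: $20,535.00 + $46,062.50 + $28,785.00 + $20,397.50 + $104,208.00 = $219,988.00
Referral share: 28% of $219,988.00 = $61,596.64; lead counsel retains $219,988.00 − $61,596.64 = $158,391.36.

$158,391.36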